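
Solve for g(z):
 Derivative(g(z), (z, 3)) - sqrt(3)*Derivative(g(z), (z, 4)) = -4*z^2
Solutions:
 g(z) = C1 + C2*z + C3*z^2 + C4*exp(sqrt(3)*z/3) - z^5/15 - sqrt(3)*z^4/3 - 4*z^3


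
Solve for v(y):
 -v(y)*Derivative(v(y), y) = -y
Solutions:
 v(y) = -sqrt(C1 + y^2)
 v(y) = sqrt(C1 + y^2)


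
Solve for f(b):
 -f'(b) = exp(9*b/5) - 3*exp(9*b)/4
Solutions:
 f(b) = C1 - 5*exp(9*b/5)/9 + exp(9*b)/12


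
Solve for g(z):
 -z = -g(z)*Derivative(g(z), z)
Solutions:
 g(z) = -sqrt(C1 + z^2)
 g(z) = sqrt(C1 + z^2)


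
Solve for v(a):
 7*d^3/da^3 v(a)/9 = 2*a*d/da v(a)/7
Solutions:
 v(a) = C1 + Integral(C2*airyai(126^(1/3)*a/7) + C3*airybi(126^(1/3)*a/7), a)


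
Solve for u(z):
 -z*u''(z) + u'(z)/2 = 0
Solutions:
 u(z) = C1 + C2*z^(3/2)


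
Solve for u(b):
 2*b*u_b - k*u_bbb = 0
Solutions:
 u(b) = C1 + Integral(C2*airyai(2^(1/3)*b*(1/k)^(1/3)) + C3*airybi(2^(1/3)*b*(1/k)^(1/3)), b)


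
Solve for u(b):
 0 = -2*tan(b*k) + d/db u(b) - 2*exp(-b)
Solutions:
 u(b) = C1 + 2*Piecewise((-exp(-b) + log(tan(b*k)^2 + 1)/(2*k), Ne(k, 0)), (-exp(-b), True))


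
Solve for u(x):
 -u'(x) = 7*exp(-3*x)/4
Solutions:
 u(x) = C1 + 7*exp(-3*x)/12


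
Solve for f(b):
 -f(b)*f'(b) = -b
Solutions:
 f(b) = -sqrt(C1 + b^2)
 f(b) = sqrt(C1 + b^2)


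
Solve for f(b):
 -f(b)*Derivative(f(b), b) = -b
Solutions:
 f(b) = -sqrt(C1 + b^2)
 f(b) = sqrt(C1 + b^2)


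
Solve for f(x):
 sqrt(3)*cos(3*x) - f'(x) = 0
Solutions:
 f(x) = C1 + sqrt(3)*sin(3*x)/3


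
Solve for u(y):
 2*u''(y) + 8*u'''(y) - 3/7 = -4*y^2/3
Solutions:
 u(y) = C1 + C2*y + C3*exp(-y/4) - y^4/18 + 8*y^3/9 - 887*y^2/84


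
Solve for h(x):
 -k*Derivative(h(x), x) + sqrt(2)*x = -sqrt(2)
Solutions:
 h(x) = C1 + sqrt(2)*x^2/(2*k) + sqrt(2)*x/k


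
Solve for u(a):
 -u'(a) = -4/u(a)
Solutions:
 u(a) = -sqrt(C1 + 8*a)
 u(a) = sqrt(C1 + 8*a)


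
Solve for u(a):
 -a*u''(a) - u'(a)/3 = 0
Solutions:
 u(a) = C1 + C2*a^(2/3)


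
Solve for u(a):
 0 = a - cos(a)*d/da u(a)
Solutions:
 u(a) = C1 + Integral(a/cos(a), a)


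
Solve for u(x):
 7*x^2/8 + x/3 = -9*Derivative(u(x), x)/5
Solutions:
 u(x) = C1 - 35*x^3/216 - 5*x^2/54


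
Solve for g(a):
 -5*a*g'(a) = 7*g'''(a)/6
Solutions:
 g(a) = C1 + Integral(C2*airyai(-30^(1/3)*7^(2/3)*a/7) + C3*airybi(-30^(1/3)*7^(2/3)*a/7), a)


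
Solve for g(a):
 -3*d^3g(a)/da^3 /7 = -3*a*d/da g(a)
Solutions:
 g(a) = C1 + Integral(C2*airyai(7^(1/3)*a) + C3*airybi(7^(1/3)*a), a)


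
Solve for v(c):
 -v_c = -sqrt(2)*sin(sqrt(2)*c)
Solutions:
 v(c) = C1 - cos(sqrt(2)*c)


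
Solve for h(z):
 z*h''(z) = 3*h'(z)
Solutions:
 h(z) = C1 + C2*z^4


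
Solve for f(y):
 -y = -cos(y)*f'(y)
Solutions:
 f(y) = C1 + Integral(y/cos(y), y)


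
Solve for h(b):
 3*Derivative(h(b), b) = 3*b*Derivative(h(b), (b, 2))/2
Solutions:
 h(b) = C1 + C2*b^3


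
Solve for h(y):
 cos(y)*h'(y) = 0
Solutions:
 h(y) = C1


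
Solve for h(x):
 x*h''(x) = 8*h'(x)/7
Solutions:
 h(x) = C1 + C2*x^(15/7)


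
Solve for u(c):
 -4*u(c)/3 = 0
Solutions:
 u(c) = 0


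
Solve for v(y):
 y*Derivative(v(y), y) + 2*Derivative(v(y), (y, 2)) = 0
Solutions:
 v(y) = C1 + C2*erf(y/2)


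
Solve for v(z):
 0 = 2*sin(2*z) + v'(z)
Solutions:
 v(z) = C1 + cos(2*z)


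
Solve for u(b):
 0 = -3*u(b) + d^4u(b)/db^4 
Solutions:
 u(b) = C1*exp(-3^(1/4)*b) + C2*exp(3^(1/4)*b) + C3*sin(3^(1/4)*b) + C4*cos(3^(1/4)*b)


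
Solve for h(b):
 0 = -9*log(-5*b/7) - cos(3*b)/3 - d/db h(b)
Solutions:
 h(b) = C1 - 9*b*log(-b) - 9*b*log(5) + 9*b + 9*b*log(7) - sin(3*b)/9


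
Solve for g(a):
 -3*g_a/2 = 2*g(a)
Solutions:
 g(a) = C1*exp(-4*a/3)


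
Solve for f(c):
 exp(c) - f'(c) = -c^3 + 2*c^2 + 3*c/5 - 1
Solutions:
 f(c) = C1 + c^4/4 - 2*c^3/3 - 3*c^2/10 + c + exp(c)


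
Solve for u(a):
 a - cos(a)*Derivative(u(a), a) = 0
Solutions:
 u(a) = C1 + Integral(a/cos(a), a)


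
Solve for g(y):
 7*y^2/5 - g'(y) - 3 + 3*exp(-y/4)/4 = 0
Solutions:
 g(y) = C1 + 7*y^3/15 - 3*y - 3*exp(-y/4)


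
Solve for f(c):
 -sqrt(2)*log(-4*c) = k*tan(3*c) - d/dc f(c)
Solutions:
 f(c) = C1 + sqrt(2)*c*(log(-c) - 1) + 2*sqrt(2)*c*log(2) - k*log(cos(3*c))/3


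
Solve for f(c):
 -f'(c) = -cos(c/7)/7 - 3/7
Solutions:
 f(c) = C1 + 3*c/7 + sin(c/7)


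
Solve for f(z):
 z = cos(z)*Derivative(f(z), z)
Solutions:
 f(z) = C1 + Integral(z/cos(z), z)


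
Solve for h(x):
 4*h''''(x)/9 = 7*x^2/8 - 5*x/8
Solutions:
 h(x) = C1 + C2*x + C3*x^2 + C4*x^3 + 7*x^6/1280 - 3*x^5/256


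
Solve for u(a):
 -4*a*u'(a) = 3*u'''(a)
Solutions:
 u(a) = C1 + Integral(C2*airyai(-6^(2/3)*a/3) + C3*airybi(-6^(2/3)*a/3), a)


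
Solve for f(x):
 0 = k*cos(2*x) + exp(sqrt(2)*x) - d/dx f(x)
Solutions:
 f(x) = C1 + k*sin(2*x)/2 + sqrt(2)*exp(sqrt(2)*x)/2


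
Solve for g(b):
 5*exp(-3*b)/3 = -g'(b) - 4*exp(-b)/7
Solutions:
 g(b) = C1 + 4*exp(-b)/7 + 5*exp(-3*b)/9


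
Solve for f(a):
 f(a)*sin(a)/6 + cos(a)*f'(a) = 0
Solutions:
 f(a) = C1*cos(a)^(1/6)


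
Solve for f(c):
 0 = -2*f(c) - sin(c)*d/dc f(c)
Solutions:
 f(c) = C1*(cos(c) + 1)/(cos(c) - 1)


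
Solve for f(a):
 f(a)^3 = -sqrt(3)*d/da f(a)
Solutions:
 f(a) = -sqrt(6)*sqrt(-1/(C1 - sqrt(3)*a))/2
 f(a) = sqrt(6)*sqrt(-1/(C1 - sqrt(3)*a))/2


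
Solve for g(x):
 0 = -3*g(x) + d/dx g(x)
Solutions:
 g(x) = C1*exp(3*x)


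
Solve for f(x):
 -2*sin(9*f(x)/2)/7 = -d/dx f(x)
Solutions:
 -2*x/7 + log(cos(9*f(x)/2) - 1)/9 - log(cos(9*f(x)/2) + 1)/9 = C1


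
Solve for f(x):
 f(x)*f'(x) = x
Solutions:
 f(x) = -sqrt(C1 + x^2)
 f(x) = sqrt(C1 + x^2)


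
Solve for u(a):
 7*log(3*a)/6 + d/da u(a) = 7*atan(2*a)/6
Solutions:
 u(a) = C1 - 7*a*log(a)/6 + 7*a*atan(2*a)/6 - 7*a*log(3)/6 + 7*a/6 - 7*log(4*a^2 + 1)/24


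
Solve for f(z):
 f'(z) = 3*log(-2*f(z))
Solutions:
 -Integral(1/(log(-_y) + log(2)), (_y, f(z)))/3 = C1 - z


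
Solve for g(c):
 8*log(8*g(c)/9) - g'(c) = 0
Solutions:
 -Integral(1/(log(_y) - 2*log(3) + 3*log(2)), (_y, g(c)))/8 = C1 - c


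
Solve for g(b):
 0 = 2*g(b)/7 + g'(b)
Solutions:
 g(b) = C1*exp(-2*b/7)


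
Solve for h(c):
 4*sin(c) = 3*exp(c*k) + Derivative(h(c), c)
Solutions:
 h(c) = C1 - 4*cos(c) - 3*exp(c*k)/k


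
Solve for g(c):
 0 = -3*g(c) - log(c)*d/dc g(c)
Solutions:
 g(c) = C1*exp(-3*li(c))


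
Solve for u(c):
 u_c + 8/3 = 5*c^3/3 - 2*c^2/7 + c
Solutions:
 u(c) = C1 + 5*c^4/12 - 2*c^3/21 + c^2/2 - 8*c/3


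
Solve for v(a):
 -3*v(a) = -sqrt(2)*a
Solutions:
 v(a) = sqrt(2)*a/3


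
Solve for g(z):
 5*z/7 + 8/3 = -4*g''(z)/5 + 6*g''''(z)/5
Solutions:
 g(z) = C1 + C2*z + C3*exp(-sqrt(6)*z/3) + C4*exp(sqrt(6)*z/3) - 25*z^3/168 - 5*z^2/3


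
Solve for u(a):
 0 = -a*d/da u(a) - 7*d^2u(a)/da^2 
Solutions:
 u(a) = C1 + C2*erf(sqrt(14)*a/14)


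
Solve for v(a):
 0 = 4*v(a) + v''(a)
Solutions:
 v(a) = C1*sin(2*a) + C2*cos(2*a)


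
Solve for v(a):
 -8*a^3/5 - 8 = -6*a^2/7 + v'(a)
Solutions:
 v(a) = C1 - 2*a^4/5 + 2*a^3/7 - 8*a


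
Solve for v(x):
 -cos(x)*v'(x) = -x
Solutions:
 v(x) = C1 + Integral(x/cos(x), x)


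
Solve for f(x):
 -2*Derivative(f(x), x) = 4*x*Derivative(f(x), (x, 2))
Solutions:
 f(x) = C1 + C2*sqrt(x)


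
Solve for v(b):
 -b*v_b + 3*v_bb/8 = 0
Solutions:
 v(b) = C1 + C2*erfi(2*sqrt(3)*b/3)


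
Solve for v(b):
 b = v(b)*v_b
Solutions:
 v(b) = -sqrt(C1 + b^2)
 v(b) = sqrt(C1 + b^2)


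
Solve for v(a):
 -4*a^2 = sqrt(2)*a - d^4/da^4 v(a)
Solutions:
 v(a) = C1 + C2*a + C3*a^2 + C4*a^3 + a^6/90 + sqrt(2)*a^5/120


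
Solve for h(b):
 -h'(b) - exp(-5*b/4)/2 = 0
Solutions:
 h(b) = C1 + 2*exp(-5*b/4)/5


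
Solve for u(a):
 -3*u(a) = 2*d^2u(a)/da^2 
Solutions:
 u(a) = C1*sin(sqrt(6)*a/2) + C2*cos(sqrt(6)*a/2)


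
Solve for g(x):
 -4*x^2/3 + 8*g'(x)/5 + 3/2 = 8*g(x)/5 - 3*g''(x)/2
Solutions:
 g(x) = C1*exp(4*x*(-2 + sqrt(19))/15) + C2*exp(-4*x*(2 + sqrt(19))/15) - 5*x^2/6 - 5*x/3 - 55/24


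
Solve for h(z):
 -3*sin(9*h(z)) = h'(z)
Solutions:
 h(z) = -acos((-C1 - exp(54*z))/(C1 - exp(54*z)))/9 + 2*pi/9
 h(z) = acos((-C1 - exp(54*z))/(C1 - exp(54*z)))/9


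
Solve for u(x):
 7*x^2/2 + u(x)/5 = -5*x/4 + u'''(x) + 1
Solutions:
 u(x) = C3*exp(5^(2/3)*x/5) - 35*x^2/2 - 25*x/4 + (C1*sin(sqrt(3)*5^(2/3)*x/10) + C2*cos(sqrt(3)*5^(2/3)*x/10))*exp(-5^(2/3)*x/10) + 5


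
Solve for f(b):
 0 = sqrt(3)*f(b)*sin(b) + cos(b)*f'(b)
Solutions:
 f(b) = C1*cos(b)^(sqrt(3))


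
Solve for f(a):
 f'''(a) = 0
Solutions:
 f(a) = C1 + C2*a + C3*a^2


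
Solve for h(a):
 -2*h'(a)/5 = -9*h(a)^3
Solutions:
 h(a) = -sqrt(-1/(C1 + 45*a))
 h(a) = sqrt(-1/(C1 + 45*a))


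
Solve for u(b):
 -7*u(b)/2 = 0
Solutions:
 u(b) = 0


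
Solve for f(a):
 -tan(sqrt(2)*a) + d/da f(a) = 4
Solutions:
 f(a) = C1 + 4*a - sqrt(2)*log(cos(sqrt(2)*a))/2


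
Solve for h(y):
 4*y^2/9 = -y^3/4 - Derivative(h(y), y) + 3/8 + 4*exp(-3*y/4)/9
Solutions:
 h(y) = C1 - y^4/16 - 4*y^3/27 + 3*y/8 - 16*exp(-3*y/4)/27


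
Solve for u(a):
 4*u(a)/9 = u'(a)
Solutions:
 u(a) = C1*exp(4*a/9)


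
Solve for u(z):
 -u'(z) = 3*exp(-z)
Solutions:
 u(z) = C1 + 3*exp(-z)


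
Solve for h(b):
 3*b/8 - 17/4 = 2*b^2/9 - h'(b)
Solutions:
 h(b) = C1 + 2*b^3/27 - 3*b^2/16 + 17*b/4


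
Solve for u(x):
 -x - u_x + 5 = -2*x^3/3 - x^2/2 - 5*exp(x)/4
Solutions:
 u(x) = C1 + x^4/6 + x^3/6 - x^2/2 + 5*x + 5*exp(x)/4


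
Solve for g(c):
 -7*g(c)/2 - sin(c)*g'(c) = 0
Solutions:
 g(c) = C1*(cos(c) + 1)^(7/4)/(cos(c) - 1)^(7/4)


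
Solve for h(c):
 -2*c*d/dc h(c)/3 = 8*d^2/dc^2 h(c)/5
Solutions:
 h(c) = C1 + C2*erf(sqrt(30)*c/12)


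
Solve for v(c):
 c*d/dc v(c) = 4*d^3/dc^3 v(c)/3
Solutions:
 v(c) = C1 + Integral(C2*airyai(6^(1/3)*c/2) + C3*airybi(6^(1/3)*c/2), c)


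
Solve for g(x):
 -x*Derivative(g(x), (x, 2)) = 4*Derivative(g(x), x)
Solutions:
 g(x) = C1 + C2/x^3


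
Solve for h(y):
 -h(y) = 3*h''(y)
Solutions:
 h(y) = C1*sin(sqrt(3)*y/3) + C2*cos(sqrt(3)*y/3)


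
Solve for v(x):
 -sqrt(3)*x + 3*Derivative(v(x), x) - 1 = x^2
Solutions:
 v(x) = C1 + x^3/9 + sqrt(3)*x^2/6 + x/3


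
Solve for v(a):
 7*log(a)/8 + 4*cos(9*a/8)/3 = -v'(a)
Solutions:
 v(a) = C1 - 7*a*log(a)/8 + 7*a/8 - 32*sin(9*a/8)/27


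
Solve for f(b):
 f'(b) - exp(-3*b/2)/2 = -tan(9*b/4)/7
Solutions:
 f(b) = C1 - 2*log(tan(9*b/4)^2 + 1)/63 - exp(-3*b/2)/3


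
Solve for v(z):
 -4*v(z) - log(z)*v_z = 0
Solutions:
 v(z) = C1*exp(-4*li(z))


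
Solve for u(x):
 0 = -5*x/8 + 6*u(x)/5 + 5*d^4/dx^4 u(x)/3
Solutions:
 u(x) = 25*x/48 + (C1*sin(sqrt(15)*2^(3/4)*x/10) + C2*cos(sqrt(15)*2^(3/4)*x/10))*exp(-sqrt(15)*2^(3/4)*x/10) + (C3*sin(sqrt(15)*2^(3/4)*x/10) + C4*cos(sqrt(15)*2^(3/4)*x/10))*exp(sqrt(15)*2^(3/4)*x/10)


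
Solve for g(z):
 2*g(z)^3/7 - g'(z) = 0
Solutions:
 g(z) = -sqrt(14)*sqrt(-1/(C1 + 2*z))/2
 g(z) = sqrt(14)*sqrt(-1/(C1 + 2*z))/2


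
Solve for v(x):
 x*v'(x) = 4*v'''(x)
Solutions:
 v(x) = C1 + Integral(C2*airyai(2^(1/3)*x/2) + C3*airybi(2^(1/3)*x/2), x)


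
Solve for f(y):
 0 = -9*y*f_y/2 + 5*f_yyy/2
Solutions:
 f(y) = C1 + Integral(C2*airyai(15^(2/3)*y/5) + C3*airybi(15^(2/3)*y/5), y)


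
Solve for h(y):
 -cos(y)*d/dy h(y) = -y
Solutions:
 h(y) = C1 + Integral(y/cos(y), y)


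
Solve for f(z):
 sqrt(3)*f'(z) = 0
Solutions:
 f(z) = C1


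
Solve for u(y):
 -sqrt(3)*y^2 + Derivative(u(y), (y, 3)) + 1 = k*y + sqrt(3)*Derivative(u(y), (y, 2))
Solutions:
 u(y) = C1 + C2*y + C3*exp(sqrt(3)*y) - y^4/12 - sqrt(3)*y^3*(k + 2)/18 + y^2*(-k - 2 + sqrt(3))/6


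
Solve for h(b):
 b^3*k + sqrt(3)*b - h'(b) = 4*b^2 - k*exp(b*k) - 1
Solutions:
 h(b) = C1 + b^4*k/4 - 4*b^3/3 + sqrt(3)*b^2/2 + b + exp(b*k)


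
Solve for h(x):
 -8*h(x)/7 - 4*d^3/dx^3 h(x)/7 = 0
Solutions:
 h(x) = C3*exp(-2^(1/3)*x) + (C1*sin(2^(1/3)*sqrt(3)*x/2) + C2*cos(2^(1/3)*sqrt(3)*x/2))*exp(2^(1/3)*x/2)


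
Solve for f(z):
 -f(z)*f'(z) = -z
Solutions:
 f(z) = -sqrt(C1 + z^2)
 f(z) = sqrt(C1 + z^2)


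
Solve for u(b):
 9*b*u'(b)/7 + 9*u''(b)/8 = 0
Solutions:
 u(b) = C1 + C2*erf(2*sqrt(7)*b/7)


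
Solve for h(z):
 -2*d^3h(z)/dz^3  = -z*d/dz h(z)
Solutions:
 h(z) = C1 + Integral(C2*airyai(2^(2/3)*z/2) + C3*airybi(2^(2/3)*z/2), z)


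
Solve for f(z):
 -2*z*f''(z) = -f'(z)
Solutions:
 f(z) = C1 + C2*z^(3/2)


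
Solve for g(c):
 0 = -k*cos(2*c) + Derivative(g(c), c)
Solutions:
 g(c) = C1 + k*sin(2*c)/2


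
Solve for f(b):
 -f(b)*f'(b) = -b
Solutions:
 f(b) = -sqrt(C1 + b^2)
 f(b) = sqrt(C1 + b^2)


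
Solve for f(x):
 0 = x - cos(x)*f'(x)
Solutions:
 f(x) = C1 + Integral(x/cos(x), x)


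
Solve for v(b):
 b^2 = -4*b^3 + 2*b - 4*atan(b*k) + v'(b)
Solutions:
 v(b) = C1 + b^4 + b^3/3 - b^2 + 4*Piecewise((b*atan(b*k) - log(b^2*k^2 + 1)/(2*k), Ne(k, 0)), (0, True))


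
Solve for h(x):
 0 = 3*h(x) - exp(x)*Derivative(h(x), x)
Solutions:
 h(x) = C1*exp(-3*exp(-x))


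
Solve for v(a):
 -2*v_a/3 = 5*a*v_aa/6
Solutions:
 v(a) = C1 + C2*a^(1/5)


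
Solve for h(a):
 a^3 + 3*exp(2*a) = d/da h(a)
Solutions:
 h(a) = C1 + a^4/4 + 3*exp(2*a)/2


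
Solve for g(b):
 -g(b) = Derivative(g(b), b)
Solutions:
 g(b) = C1*exp(-b)


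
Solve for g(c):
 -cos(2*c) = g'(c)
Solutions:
 g(c) = C1 - sin(2*c)/2


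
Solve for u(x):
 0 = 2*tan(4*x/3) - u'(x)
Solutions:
 u(x) = C1 - 3*log(cos(4*x/3))/2


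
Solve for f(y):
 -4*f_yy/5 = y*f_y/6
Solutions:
 f(y) = C1 + C2*erf(sqrt(15)*y/12)


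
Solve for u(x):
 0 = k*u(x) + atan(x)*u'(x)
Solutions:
 u(x) = C1*exp(-k*Integral(1/atan(x), x))


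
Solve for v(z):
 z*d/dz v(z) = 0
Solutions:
 v(z) = C1


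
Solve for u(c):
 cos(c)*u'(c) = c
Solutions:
 u(c) = C1 + Integral(c/cos(c), c)


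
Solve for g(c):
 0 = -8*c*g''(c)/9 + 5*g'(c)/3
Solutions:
 g(c) = C1 + C2*c^(23/8)


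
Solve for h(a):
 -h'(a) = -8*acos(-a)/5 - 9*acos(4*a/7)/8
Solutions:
 h(a) = C1 + 8*a*acos(-a)/5 + 9*a*acos(4*a/7)/8 + 8*sqrt(1 - a^2)/5 - 9*sqrt(49 - 16*a^2)/32


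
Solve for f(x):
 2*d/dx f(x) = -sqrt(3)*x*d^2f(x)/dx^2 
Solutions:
 f(x) = C1 + C2*x^(1 - 2*sqrt(3)/3)


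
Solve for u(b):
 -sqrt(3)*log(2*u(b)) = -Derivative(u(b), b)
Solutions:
 -sqrt(3)*Integral(1/(log(_y) + log(2)), (_y, u(b)))/3 = C1 - b


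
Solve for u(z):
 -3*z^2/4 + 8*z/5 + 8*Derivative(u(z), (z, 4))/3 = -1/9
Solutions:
 u(z) = C1 + C2*z + C3*z^2 + C4*z^3 + z^6/1280 - z^5/200 - z^4/576


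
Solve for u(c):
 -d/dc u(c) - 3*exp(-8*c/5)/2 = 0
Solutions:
 u(c) = C1 + 15*exp(-8*c/5)/16


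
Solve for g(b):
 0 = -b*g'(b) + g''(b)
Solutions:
 g(b) = C1 + C2*erfi(sqrt(2)*b/2)


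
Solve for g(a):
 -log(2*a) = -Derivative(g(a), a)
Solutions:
 g(a) = C1 + a*log(a) - a + a*log(2)


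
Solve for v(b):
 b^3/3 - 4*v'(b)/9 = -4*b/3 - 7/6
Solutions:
 v(b) = C1 + 3*b^4/16 + 3*b^2/2 + 21*b/8


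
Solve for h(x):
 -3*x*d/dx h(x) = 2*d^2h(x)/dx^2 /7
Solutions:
 h(x) = C1 + C2*erf(sqrt(21)*x/2)


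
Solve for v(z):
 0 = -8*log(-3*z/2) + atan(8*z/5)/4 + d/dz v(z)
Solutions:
 v(z) = C1 + 8*z*log(-z) - z*atan(8*z/5)/4 - 8*z - 8*z*log(2) + 8*z*log(3) + 5*log(64*z^2 + 25)/64


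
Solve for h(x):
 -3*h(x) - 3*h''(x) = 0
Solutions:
 h(x) = C1*sin(x) + C2*cos(x)


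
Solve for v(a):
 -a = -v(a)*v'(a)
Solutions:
 v(a) = -sqrt(C1 + a^2)
 v(a) = sqrt(C1 + a^2)


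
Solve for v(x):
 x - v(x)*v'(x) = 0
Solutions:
 v(x) = -sqrt(C1 + x^2)
 v(x) = sqrt(C1 + x^2)


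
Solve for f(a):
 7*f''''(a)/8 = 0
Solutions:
 f(a) = C1 + C2*a + C3*a^2 + C4*a^3


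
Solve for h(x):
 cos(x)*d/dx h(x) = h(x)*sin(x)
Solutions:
 h(x) = C1/cos(x)


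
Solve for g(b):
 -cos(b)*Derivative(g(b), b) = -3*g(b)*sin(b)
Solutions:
 g(b) = C1/cos(b)^3


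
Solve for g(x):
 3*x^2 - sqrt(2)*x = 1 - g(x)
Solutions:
 g(x) = -3*x^2 + sqrt(2)*x + 1


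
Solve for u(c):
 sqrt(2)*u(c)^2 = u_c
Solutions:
 u(c) = -1/(C1 + sqrt(2)*c)


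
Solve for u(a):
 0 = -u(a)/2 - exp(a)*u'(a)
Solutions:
 u(a) = C1*exp(exp(-a)/2)


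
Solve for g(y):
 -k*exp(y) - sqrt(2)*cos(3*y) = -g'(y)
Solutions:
 g(y) = C1 + k*exp(y) + sqrt(2)*sin(3*y)/3


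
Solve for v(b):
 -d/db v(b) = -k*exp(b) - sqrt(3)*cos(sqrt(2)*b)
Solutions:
 v(b) = C1 + k*exp(b) + sqrt(6)*sin(sqrt(2)*b)/2


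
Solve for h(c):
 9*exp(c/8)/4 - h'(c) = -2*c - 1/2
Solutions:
 h(c) = C1 + c^2 + c/2 + 18*exp(c/8)


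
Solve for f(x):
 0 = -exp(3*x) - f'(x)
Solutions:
 f(x) = C1 - exp(3*x)/3


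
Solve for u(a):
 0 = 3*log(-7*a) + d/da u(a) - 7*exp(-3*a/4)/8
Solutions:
 u(a) = C1 - 3*a*log(-a) + 3*a*(1 - log(7)) - 7*exp(-3*a/4)/6


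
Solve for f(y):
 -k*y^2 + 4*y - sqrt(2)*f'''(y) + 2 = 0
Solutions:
 f(y) = C1 + C2*y + C3*y^2 - sqrt(2)*k*y^5/120 + sqrt(2)*y^4/12 + sqrt(2)*y^3/6


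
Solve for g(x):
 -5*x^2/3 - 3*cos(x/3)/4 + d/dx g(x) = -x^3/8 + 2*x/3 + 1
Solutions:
 g(x) = C1 - x^4/32 + 5*x^3/9 + x^2/3 + x + 9*sin(x/3)/4


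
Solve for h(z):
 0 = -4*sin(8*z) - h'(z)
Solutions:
 h(z) = C1 + cos(8*z)/2


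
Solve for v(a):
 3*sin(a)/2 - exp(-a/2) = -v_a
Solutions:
 v(a) = C1 + 3*cos(a)/2 - 2*exp(-a/2)


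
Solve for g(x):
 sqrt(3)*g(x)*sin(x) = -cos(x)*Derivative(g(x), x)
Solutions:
 g(x) = C1*cos(x)^(sqrt(3))


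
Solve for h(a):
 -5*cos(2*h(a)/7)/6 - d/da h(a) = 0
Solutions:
 5*a/6 - 7*log(sin(2*h(a)/7) - 1)/4 + 7*log(sin(2*h(a)/7) + 1)/4 = C1


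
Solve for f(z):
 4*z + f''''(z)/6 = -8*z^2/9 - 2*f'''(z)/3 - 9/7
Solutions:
 f(z) = C1 + C2*z + C3*z^2 + C4*exp(-4*z) - z^5/45 - 2*z^4/9 - 25*z^3/252


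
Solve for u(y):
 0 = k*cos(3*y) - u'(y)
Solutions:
 u(y) = C1 + k*sin(3*y)/3


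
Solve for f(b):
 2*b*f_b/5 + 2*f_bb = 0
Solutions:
 f(b) = C1 + C2*erf(sqrt(10)*b/10)


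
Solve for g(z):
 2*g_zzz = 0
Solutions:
 g(z) = C1 + C2*z + C3*z^2


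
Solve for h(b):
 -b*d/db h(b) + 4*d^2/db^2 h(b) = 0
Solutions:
 h(b) = C1 + C2*erfi(sqrt(2)*b/4)


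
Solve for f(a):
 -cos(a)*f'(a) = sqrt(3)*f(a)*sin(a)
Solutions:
 f(a) = C1*cos(a)^(sqrt(3))


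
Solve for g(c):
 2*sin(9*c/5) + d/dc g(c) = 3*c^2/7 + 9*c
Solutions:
 g(c) = C1 + c^3/7 + 9*c^2/2 + 10*cos(9*c/5)/9


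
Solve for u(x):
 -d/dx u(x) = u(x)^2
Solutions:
 u(x) = 1/(C1 + x)


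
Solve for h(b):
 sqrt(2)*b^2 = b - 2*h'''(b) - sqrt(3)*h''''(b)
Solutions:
 h(b) = C1 + C2*b + C3*b^2 + C4*exp(-2*sqrt(3)*b/3) - sqrt(2)*b^5/120 + b^4*(1 + sqrt(6))/48 + b^3*(-3*sqrt(2) - sqrt(3))/24


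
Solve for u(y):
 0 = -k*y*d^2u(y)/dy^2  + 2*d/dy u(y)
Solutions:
 u(y) = C1 + y^(((re(k) + 2)*re(k) + im(k)^2)/(re(k)^2 + im(k)^2))*(C2*sin(2*log(y)*Abs(im(k))/(re(k)^2 + im(k)^2)) + C3*cos(2*log(y)*im(k)/(re(k)^2 + im(k)^2)))


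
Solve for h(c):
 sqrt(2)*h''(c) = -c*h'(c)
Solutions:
 h(c) = C1 + C2*erf(2^(1/4)*c/2)


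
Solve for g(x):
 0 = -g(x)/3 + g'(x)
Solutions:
 g(x) = C1*exp(x/3)


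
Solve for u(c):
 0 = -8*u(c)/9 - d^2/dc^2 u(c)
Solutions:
 u(c) = C1*sin(2*sqrt(2)*c/3) + C2*cos(2*sqrt(2)*c/3)


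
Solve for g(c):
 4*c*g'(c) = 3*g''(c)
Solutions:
 g(c) = C1 + C2*erfi(sqrt(6)*c/3)


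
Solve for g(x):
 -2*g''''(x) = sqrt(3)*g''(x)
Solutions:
 g(x) = C1 + C2*x + C3*sin(sqrt(2)*3^(1/4)*x/2) + C4*cos(sqrt(2)*3^(1/4)*x/2)


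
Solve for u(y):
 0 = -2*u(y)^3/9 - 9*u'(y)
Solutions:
 u(y) = -9*sqrt(2)*sqrt(-1/(C1 - 2*y))/2
 u(y) = 9*sqrt(2)*sqrt(-1/(C1 - 2*y))/2


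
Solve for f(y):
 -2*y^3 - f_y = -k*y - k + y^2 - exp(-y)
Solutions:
 f(y) = C1 + k*y^2/2 + k*y - y^4/2 - y^3/3 - exp(-y)


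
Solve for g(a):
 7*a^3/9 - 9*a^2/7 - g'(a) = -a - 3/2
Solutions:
 g(a) = C1 + 7*a^4/36 - 3*a^3/7 + a^2/2 + 3*a/2


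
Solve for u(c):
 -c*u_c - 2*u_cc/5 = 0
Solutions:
 u(c) = C1 + C2*erf(sqrt(5)*c/2)


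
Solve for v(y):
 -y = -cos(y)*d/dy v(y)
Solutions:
 v(y) = C1 + Integral(y/cos(y), y)


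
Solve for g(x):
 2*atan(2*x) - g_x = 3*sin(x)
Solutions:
 g(x) = C1 + 2*x*atan(2*x) - log(4*x^2 + 1)/2 + 3*cos(x)


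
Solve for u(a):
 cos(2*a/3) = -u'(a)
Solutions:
 u(a) = C1 - 3*sin(2*a/3)/2


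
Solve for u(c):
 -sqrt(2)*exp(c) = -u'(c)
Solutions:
 u(c) = C1 + sqrt(2)*exp(c)


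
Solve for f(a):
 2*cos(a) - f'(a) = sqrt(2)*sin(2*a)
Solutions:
 f(a) = C1 + 2*sin(a) + sqrt(2)*cos(2*a)/2


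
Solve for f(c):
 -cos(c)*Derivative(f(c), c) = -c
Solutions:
 f(c) = C1 + Integral(c/cos(c), c)


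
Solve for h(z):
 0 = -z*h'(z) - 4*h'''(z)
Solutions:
 h(z) = C1 + Integral(C2*airyai(-2^(1/3)*z/2) + C3*airybi(-2^(1/3)*z/2), z)


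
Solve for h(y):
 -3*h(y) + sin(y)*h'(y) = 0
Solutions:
 h(y) = C1*(cos(y) - 1)^(3/2)/(cos(y) + 1)^(3/2)


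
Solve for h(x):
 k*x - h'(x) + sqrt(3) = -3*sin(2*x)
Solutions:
 h(x) = C1 + k*x^2/2 + sqrt(3)*x - 3*cos(2*x)/2


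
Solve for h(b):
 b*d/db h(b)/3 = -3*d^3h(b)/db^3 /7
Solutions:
 h(b) = C1 + Integral(C2*airyai(-21^(1/3)*b/3) + C3*airybi(-21^(1/3)*b/3), b)


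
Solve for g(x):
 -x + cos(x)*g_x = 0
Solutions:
 g(x) = C1 + Integral(x/cos(x), x)


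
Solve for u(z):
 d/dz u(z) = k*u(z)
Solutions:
 u(z) = C1*exp(k*z)


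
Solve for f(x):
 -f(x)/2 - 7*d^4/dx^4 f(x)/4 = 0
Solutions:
 f(x) = (C1*sin(14^(3/4)*x/14) + C2*cos(14^(3/4)*x/14))*exp(-14^(3/4)*x/14) + (C3*sin(14^(3/4)*x/14) + C4*cos(14^(3/4)*x/14))*exp(14^(3/4)*x/14)


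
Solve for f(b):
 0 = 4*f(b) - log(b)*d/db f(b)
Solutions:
 f(b) = C1*exp(4*li(b))


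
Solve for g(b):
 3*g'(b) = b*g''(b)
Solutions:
 g(b) = C1 + C2*b^4


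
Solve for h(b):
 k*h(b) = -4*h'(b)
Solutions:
 h(b) = C1*exp(-b*k/4)


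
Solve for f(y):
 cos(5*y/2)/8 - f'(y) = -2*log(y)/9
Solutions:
 f(y) = C1 + 2*y*log(y)/9 - 2*y/9 + sin(5*y/2)/20


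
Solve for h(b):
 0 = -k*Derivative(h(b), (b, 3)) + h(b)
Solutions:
 h(b) = C1*exp(b*(1/k)^(1/3)) + C2*exp(b*(-1 + sqrt(3)*I)*(1/k)^(1/3)/2) + C3*exp(-b*(1 + sqrt(3)*I)*(1/k)^(1/3)/2)


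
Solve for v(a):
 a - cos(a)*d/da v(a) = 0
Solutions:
 v(a) = C1 + Integral(a/cos(a), a)


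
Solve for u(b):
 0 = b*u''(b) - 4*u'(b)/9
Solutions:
 u(b) = C1 + C2*b^(13/9)


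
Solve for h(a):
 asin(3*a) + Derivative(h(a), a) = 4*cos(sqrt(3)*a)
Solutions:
 h(a) = C1 - a*asin(3*a) - sqrt(1 - 9*a^2)/3 + 4*sqrt(3)*sin(sqrt(3)*a)/3


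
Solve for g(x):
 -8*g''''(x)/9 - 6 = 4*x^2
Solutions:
 g(x) = C1 + C2*x + C3*x^2 + C4*x^3 - x^6/80 - 9*x^4/32


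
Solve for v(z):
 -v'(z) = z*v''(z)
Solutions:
 v(z) = C1 + C2*log(z)


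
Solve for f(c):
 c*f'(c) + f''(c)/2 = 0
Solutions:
 f(c) = C1 + C2*erf(c)


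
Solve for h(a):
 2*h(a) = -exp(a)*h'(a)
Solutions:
 h(a) = C1*exp(2*exp(-a))


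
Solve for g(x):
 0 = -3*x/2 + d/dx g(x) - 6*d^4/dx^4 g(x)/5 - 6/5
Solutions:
 g(x) = C1 + C4*exp(5^(1/3)*6^(2/3)*x/6) + 3*x^2/4 + 6*x/5 + (C2*sin(2^(2/3)*3^(1/6)*5^(1/3)*x/4) + C3*cos(2^(2/3)*3^(1/6)*5^(1/3)*x/4))*exp(-5^(1/3)*6^(2/3)*x/12)


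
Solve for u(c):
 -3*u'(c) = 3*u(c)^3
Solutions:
 u(c) = -sqrt(2)*sqrt(-1/(C1 - c))/2
 u(c) = sqrt(2)*sqrt(-1/(C1 - c))/2


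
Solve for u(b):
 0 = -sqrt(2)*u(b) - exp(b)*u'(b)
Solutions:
 u(b) = C1*exp(sqrt(2)*exp(-b))


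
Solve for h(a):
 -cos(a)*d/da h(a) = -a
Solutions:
 h(a) = C1 + Integral(a/cos(a), a)


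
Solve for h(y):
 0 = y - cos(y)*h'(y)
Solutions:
 h(y) = C1 + Integral(y/cos(y), y)


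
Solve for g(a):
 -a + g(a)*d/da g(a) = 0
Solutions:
 g(a) = -sqrt(C1 + a^2)
 g(a) = sqrt(C1 + a^2)


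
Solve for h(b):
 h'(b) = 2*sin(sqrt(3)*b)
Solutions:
 h(b) = C1 - 2*sqrt(3)*cos(sqrt(3)*b)/3


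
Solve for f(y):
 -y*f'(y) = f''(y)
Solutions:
 f(y) = C1 + C2*erf(sqrt(2)*y/2)


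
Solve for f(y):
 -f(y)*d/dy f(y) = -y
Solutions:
 f(y) = -sqrt(C1 + y^2)
 f(y) = sqrt(C1 + y^2)


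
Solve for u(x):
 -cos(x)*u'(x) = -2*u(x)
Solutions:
 u(x) = C1*(sin(x) + 1)/(sin(x) - 1)


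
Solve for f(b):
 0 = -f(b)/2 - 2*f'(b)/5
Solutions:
 f(b) = C1*exp(-5*b/4)


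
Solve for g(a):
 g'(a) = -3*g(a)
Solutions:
 g(a) = C1*exp(-3*a)


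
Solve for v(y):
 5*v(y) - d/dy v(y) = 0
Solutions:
 v(y) = C1*exp(5*y)


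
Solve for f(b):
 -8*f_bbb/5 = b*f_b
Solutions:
 f(b) = C1 + Integral(C2*airyai(-5^(1/3)*b/2) + C3*airybi(-5^(1/3)*b/2), b)


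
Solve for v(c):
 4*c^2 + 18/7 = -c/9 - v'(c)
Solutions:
 v(c) = C1 - 4*c^3/3 - c^2/18 - 18*c/7


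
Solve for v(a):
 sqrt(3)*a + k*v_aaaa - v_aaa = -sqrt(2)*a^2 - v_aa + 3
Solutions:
 v(a) = C1 + C2*a + C3*exp(a*(1 - sqrt(1 - 4*k))/(2*k)) + C4*exp(a*(sqrt(1 - 4*k) + 1)/(2*k)) - sqrt(2)*a^4/12 + a^3*(-2*sqrt(2) - sqrt(3))/6 + a^2*(sqrt(2)*k - sqrt(2) - sqrt(3)/2 + 3/2)


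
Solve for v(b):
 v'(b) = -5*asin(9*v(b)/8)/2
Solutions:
 Integral(1/asin(9*_y/8), (_y, v(b))) = C1 - 5*b/2


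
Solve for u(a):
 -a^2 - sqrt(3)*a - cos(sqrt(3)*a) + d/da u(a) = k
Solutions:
 u(a) = C1 + a^3/3 + sqrt(3)*a^2/2 + a*k + sqrt(3)*sin(sqrt(3)*a)/3


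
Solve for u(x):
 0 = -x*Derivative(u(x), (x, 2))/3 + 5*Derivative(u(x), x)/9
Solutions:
 u(x) = C1 + C2*x^(8/3)


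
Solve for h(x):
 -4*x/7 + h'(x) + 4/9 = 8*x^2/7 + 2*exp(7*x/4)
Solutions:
 h(x) = C1 + 8*x^3/21 + 2*x^2/7 - 4*x/9 + 8*exp(7*x/4)/7


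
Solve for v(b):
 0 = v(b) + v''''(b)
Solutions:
 v(b) = (C1*sin(sqrt(2)*b/2) + C2*cos(sqrt(2)*b/2))*exp(-sqrt(2)*b/2) + (C3*sin(sqrt(2)*b/2) + C4*cos(sqrt(2)*b/2))*exp(sqrt(2)*b/2)


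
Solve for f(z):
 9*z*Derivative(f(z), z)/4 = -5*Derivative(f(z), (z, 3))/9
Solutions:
 f(z) = C1 + Integral(C2*airyai(-3*150^(1/3)*z/10) + C3*airybi(-3*150^(1/3)*z/10), z)


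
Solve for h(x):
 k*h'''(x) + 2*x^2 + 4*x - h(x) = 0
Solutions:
 h(x) = C1*exp(x*(1/k)^(1/3)) + C2*exp(x*(-1 + sqrt(3)*I)*(1/k)^(1/3)/2) + C3*exp(-x*(1 + sqrt(3)*I)*(1/k)^(1/3)/2) + 2*x^2 + 4*x


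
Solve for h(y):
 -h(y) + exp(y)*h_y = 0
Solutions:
 h(y) = C1*exp(-exp(-y))


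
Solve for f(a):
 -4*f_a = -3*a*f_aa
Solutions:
 f(a) = C1 + C2*a^(7/3)


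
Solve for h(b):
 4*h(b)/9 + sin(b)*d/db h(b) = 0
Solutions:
 h(b) = C1*(cos(b) + 1)^(2/9)/(cos(b) - 1)^(2/9)


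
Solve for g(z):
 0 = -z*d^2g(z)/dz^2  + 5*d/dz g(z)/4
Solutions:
 g(z) = C1 + C2*z^(9/4)


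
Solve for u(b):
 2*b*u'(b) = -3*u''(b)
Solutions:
 u(b) = C1 + C2*erf(sqrt(3)*b/3)


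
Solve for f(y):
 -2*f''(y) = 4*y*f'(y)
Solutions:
 f(y) = C1 + C2*erf(y)


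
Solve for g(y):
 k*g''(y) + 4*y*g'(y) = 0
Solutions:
 g(y) = C1 + C2*sqrt(k)*erf(sqrt(2)*y*sqrt(1/k))


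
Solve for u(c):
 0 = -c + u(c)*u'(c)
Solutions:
 u(c) = -sqrt(C1 + c^2)
 u(c) = sqrt(C1 + c^2)


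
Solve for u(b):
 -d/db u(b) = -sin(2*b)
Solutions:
 u(b) = C1 - cos(2*b)/2


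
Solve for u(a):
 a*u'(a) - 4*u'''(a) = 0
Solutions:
 u(a) = C1 + Integral(C2*airyai(2^(1/3)*a/2) + C3*airybi(2^(1/3)*a/2), a)


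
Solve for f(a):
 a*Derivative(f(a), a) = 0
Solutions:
 f(a) = C1


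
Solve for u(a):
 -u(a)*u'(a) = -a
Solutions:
 u(a) = -sqrt(C1 + a^2)
 u(a) = sqrt(C1 + a^2)


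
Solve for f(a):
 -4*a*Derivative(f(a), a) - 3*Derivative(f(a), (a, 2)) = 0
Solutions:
 f(a) = C1 + C2*erf(sqrt(6)*a/3)


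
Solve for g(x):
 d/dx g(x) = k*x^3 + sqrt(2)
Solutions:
 g(x) = C1 + k*x^4/4 + sqrt(2)*x


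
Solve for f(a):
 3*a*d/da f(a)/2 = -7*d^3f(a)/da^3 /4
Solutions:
 f(a) = C1 + Integral(C2*airyai(-6^(1/3)*7^(2/3)*a/7) + C3*airybi(-6^(1/3)*7^(2/3)*a/7), a)


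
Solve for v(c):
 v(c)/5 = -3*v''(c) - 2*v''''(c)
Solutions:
 v(c) = C1*sin(sqrt(5)*c*sqrt(15 - sqrt(185))/10) + C2*sin(sqrt(5)*c*sqrt(sqrt(185) + 15)/10) + C3*cos(sqrt(5)*c*sqrt(15 - sqrt(185))/10) + C4*cos(sqrt(5)*c*sqrt(sqrt(185) + 15)/10)


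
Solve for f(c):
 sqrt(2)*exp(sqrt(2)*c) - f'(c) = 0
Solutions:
 f(c) = C1 + exp(sqrt(2)*c)


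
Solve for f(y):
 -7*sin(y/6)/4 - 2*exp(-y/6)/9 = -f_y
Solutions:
 f(y) = C1 - 21*cos(y/6)/2 - 4*exp(-y/6)/3


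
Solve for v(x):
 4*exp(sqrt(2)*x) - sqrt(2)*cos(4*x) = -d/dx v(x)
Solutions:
 v(x) = C1 - 2*sqrt(2)*exp(sqrt(2)*x) + sqrt(2)*sin(4*x)/4


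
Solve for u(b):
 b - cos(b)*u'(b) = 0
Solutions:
 u(b) = C1 + Integral(b/cos(b), b)


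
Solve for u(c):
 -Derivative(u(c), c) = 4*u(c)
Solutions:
 u(c) = C1*exp(-4*c)


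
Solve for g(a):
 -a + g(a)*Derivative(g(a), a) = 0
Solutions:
 g(a) = -sqrt(C1 + a^2)
 g(a) = sqrt(C1 + a^2)


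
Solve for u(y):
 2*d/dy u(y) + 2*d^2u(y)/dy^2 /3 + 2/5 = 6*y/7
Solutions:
 u(y) = C1 + C2*exp(-3*y) + 3*y^2/14 - 12*y/35


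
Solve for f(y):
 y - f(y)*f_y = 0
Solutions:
 f(y) = -sqrt(C1 + y^2)
 f(y) = sqrt(C1 + y^2)


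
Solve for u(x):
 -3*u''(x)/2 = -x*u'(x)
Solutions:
 u(x) = C1 + C2*erfi(sqrt(3)*x/3)


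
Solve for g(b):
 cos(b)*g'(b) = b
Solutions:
 g(b) = C1 + Integral(b/cos(b), b)


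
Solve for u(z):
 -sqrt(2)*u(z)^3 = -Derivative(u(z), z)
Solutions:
 u(z) = -sqrt(2)*sqrt(-1/(C1 + sqrt(2)*z))/2
 u(z) = sqrt(2)*sqrt(-1/(C1 + sqrt(2)*z))/2


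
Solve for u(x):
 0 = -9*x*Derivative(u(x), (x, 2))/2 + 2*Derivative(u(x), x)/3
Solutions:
 u(x) = C1 + C2*x^(31/27)


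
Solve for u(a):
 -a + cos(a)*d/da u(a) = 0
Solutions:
 u(a) = C1 + Integral(a/cos(a), a)


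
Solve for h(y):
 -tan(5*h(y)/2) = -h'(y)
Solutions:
 h(y) = -2*asin(C1*exp(5*y/2))/5 + 2*pi/5
 h(y) = 2*asin(C1*exp(5*y/2))/5


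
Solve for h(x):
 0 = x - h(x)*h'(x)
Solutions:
 h(x) = -sqrt(C1 + x^2)
 h(x) = sqrt(C1 + x^2)


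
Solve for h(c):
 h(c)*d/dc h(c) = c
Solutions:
 h(c) = -sqrt(C1 + c^2)
 h(c) = sqrt(C1 + c^2)


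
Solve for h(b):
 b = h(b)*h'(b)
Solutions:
 h(b) = -sqrt(C1 + b^2)
 h(b) = sqrt(C1 + b^2)


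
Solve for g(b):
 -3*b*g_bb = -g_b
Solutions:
 g(b) = C1 + C2*b^(4/3)


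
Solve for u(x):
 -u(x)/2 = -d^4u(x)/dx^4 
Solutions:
 u(x) = C1*exp(-2^(3/4)*x/2) + C2*exp(2^(3/4)*x/2) + C3*sin(2^(3/4)*x/2) + C4*cos(2^(3/4)*x/2)


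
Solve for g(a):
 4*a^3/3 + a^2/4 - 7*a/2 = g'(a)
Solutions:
 g(a) = C1 + a^4/3 + a^3/12 - 7*a^2/4


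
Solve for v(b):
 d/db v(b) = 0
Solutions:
 v(b) = C1


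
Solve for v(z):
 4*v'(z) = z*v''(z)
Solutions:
 v(z) = C1 + C2*z^5


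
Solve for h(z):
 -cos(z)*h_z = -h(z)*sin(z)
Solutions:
 h(z) = C1/cos(z)


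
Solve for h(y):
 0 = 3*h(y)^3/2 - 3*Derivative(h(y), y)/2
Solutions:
 h(y) = -sqrt(2)*sqrt(-1/(C1 + y))/2
 h(y) = sqrt(2)*sqrt(-1/(C1 + y))/2


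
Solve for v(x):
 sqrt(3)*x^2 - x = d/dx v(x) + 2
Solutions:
 v(x) = C1 + sqrt(3)*x^3/3 - x^2/2 - 2*x


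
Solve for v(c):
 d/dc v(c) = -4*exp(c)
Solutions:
 v(c) = C1 - 4*exp(c)


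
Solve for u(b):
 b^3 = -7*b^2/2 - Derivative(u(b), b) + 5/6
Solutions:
 u(b) = C1 - b^4/4 - 7*b^3/6 + 5*b/6


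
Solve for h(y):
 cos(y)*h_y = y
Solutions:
 h(y) = C1 + Integral(y/cos(y), y)


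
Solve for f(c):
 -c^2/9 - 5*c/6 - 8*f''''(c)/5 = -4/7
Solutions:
 f(c) = C1 + C2*c + C3*c^2 + C4*c^3 - c^6/5184 - 5*c^5/1152 + 5*c^4/336


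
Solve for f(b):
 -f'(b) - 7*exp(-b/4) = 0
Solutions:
 f(b) = C1 + 28*exp(-b/4)


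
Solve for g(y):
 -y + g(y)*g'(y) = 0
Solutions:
 g(y) = -sqrt(C1 + y^2)
 g(y) = sqrt(C1 + y^2)


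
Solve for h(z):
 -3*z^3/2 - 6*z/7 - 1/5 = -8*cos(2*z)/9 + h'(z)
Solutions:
 h(z) = C1 - 3*z^4/8 - 3*z^2/7 - z/5 + 4*sin(2*z)/9


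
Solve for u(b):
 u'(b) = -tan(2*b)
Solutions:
 u(b) = C1 + log(cos(2*b))/2


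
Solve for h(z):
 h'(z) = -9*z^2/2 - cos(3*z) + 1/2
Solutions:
 h(z) = C1 - 3*z^3/2 + z/2 - sin(3*z)/3


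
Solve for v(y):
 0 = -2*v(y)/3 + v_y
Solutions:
 v(y) = C1*exp(2*y/3)


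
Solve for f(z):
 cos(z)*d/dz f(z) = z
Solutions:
 f(z) = C1 + Integral(z/cos(z), z)


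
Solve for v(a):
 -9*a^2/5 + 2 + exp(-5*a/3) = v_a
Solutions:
 v(a) = C1 - 3*a^3/5 + 2*a - 3*exp(-5*a/3)/5


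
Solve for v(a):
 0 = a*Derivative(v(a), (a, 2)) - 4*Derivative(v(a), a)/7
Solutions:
 v(a) = C1 + C2*a^(11/7)


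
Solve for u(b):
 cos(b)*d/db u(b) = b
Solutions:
 u(b) = C1 + Integral(b/cos(b), b)


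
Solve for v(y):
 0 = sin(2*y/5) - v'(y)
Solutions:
 v(y) = C1 - 5*cos(2*y/5)/2


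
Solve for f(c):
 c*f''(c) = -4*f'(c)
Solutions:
 f(c) = C1 + C2/c^3


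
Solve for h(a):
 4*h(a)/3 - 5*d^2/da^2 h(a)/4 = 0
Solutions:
 h(a) = C1*exp(-4*sqrt(15)*a/15) + C2*exp(4*sqrt(15)*a/15)


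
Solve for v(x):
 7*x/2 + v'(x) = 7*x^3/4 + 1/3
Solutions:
 v(x) = C1 + 7*x^4/16 - 7*x^2/4 + x/3


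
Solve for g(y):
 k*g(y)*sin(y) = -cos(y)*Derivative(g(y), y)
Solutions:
 g(y) = C1*exp(k*log(cos(y)))


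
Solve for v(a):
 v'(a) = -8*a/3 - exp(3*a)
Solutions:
 v(a) = C1 - 4*a^2/3 - exp(3*a)/3


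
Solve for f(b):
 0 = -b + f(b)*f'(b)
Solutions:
 f(b) = -sqrt(C1 + b^2)
 f(b) = sqrt(C1 + b^2)


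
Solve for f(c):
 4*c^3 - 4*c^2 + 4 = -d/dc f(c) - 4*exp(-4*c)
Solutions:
 f(c) = C1 - c^4 + 4*c^3/3 - 4*c + exp(-4*c)


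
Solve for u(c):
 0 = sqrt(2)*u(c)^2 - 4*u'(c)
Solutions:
 u(c) = -4/(C1 + sqrt(2)*c)


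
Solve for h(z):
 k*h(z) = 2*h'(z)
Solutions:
 h(z) = C1*exp(k*z/2)


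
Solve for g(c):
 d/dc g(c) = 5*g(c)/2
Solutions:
 g(c) = C1*exp(5*c/2)


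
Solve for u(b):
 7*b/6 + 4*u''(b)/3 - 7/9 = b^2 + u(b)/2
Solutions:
 u(b) = C1*exp(-sqrt(6)*b/4) + C2*exp(sqrt(6)*b/4) - 2*b^2 + 7*b/3 - 110/9


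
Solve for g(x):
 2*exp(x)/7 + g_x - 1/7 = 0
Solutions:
 g(x) = C1 + x/7 - 2*exp(x)/7


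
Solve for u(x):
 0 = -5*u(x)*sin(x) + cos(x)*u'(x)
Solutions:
 u(x) = C1/cos(x)^5


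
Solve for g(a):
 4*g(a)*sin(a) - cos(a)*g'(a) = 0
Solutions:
 g(a) = C1/cos(a)^4


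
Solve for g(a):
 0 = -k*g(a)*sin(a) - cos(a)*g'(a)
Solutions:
 g(a) = C1*exp(k*log(cos(a)))


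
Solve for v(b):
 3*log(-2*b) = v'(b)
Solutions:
 v(b) = C1 + 3*b*log(-b) + 3*b*(-1 + log(2))


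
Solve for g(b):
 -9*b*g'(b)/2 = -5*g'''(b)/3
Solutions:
 g(b) = C1 + Integral(C2*airyai(3*10^(2/3)*b/10) + C3*airybi(3*10^(2/3)*b/10), b)


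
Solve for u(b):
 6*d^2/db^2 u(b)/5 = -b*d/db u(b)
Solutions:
 u(b) = C1 + C2*erf(sqrt(15)*b/6)


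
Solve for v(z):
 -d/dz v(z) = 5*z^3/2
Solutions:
 v(z) = C1 - 5*z^4/8


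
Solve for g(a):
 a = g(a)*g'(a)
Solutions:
 g(a) = -sqrt(C1 + a^2)
 g(a) = sqrt(C1 + a^2)


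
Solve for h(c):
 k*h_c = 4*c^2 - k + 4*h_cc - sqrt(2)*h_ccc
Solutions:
 h(c) = C1 + C2*exp(sqrt(2)*c*(1 - sqrt(-sqrt(2)*k + 4)/2)) + C3*exp(sqrt(2)*c*(sqrt(-sqrt(2)*k + 4)/2 + 1)) + 4*c^3/(3*k) + 16*c^2/k^2 - c - 8*sqrt(2)*c/k^2 + 128*c/k^3


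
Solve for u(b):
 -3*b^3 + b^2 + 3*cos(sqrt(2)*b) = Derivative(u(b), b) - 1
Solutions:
 u(b) = C1 - 3*b^4/4 + b^3/3 + b + 3*sqrt(2)*sin(sqrt(2)*b)/2


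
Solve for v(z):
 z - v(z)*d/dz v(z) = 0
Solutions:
 v(z) = -sqrt(C1 + z^2)
 v(z) = sqrt(C1 + z^2)


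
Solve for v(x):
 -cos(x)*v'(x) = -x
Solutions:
 v(x) = C1 + Integral(x/cos(x), x)


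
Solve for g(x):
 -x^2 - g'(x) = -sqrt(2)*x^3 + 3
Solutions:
 g(x) = C1 + sqrt(2)*x^4/4 - x^3/3 - 3*x


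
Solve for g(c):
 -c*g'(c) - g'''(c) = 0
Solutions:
 g(c) = C1 + Integral(C2*airyai(-c) + C3*airybi(-c), c)


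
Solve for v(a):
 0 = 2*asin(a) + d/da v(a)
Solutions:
 v(a) = C1 - 2*a*asin(a) - 2*sqrt(1 - a^2)


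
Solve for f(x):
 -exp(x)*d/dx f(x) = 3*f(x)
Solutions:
 f(x) = C1*exp(3*exp(-x))


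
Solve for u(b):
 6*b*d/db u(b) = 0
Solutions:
 u(b) = C1


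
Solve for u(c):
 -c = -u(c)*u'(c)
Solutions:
 u(c) = -sqrt(C1 + c^2)
 u(c) = sqrt(C1 + c^2)


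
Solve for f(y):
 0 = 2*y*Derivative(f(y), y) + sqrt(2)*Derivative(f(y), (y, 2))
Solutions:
 f(y) = C1 + C2*erf(2^(3/4)*y/2)


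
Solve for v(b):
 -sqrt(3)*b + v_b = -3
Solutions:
 v(b) = C1 + sqrt(3)*b^2/2 - 3*b


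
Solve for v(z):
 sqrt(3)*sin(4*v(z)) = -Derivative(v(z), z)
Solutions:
 v(z) = -acos((-C1 - exp(8*sqrt(3)*z))/(C1 - exp(8*sqrt(3)*z)))/4 + pi/2
 v(z) = acos((-C1 - exp(8*sqrt(3)*z))/(C1 - exp(8*sqrt(3)*z)))/4


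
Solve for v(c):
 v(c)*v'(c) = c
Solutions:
 v(c) = -sqrt(C1 + c^2)
 v(c) = sqrt(C1 + c^2)


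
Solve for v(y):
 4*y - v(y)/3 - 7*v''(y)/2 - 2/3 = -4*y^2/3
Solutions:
 v(y) = C1*sin(sqrt(42)*y/21) + C2*cos(sqrt(42)*y/21) + 4*y^2 + 12*y - 86


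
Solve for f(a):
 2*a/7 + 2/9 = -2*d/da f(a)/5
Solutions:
 f(a) = C1 - 5*a^2/14 - 5*a/9


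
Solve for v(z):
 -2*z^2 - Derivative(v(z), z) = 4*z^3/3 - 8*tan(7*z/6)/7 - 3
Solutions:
 v(z) = C1 - z^4/3 - 2*z^3/3 + 3*z - 48*log(cos(7*z/6))/49


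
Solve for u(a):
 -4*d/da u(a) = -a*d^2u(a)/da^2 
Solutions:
 u(a) = C1 + C2*a^5


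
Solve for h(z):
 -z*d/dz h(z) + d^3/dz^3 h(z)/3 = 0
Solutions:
 h(z) = C1 + Integral(C2*airyai(3^(1/3)*z) + C3*airybi(3^(1/3)*z), z)


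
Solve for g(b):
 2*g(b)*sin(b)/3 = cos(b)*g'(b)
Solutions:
 g(b) = C1/cos(b)^(2/3)


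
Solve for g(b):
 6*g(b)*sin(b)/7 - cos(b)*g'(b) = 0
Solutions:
 g(b) = C1/cos(b)^(6/7)


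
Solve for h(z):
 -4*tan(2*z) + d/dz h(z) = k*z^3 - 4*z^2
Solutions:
 h(z) = C1 + k*z^4/4 - 4*z^3/3 - 2*log(cos(2*z))


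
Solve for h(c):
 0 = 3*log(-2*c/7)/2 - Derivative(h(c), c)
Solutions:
 h(c) = C1 + 3*c*log(-c)/2 + 3*c*(-log(7) - 1 + log(2))/2


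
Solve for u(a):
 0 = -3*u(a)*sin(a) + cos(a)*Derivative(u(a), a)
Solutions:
 u(a) = C1/cos(a)^3


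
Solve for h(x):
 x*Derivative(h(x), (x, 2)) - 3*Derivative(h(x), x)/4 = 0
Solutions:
 h(x) = C1 + C2*x^(7/4)


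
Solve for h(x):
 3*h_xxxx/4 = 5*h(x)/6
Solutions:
 h(x) = C1*exp(-10^(1/4)*sqrt(3)*x/3) + C2*exp(10^(1/4)*sqrt(3)*x/3) + C3*sin(10^(1/4)*sqrt(3)*x/3) + C4*cos(10^(1/4)*sqrt(3)*x/3)


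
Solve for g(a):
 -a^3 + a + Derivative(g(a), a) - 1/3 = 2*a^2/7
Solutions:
 g(a) = C1 + a^4/4 + 2*a^3/21 - a^2/2 + a/3


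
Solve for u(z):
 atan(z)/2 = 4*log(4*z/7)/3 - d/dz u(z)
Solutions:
 u(z) = C1 + 4*z*log(z)/3 - z*atan(z)/2 - 4*z*log(7)/3 - 4*z/3 + 8*z*log(2)/3 + log(z^2 + 1)/4


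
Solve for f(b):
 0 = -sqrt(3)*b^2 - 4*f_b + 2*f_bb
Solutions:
 f(b) = C1 + C2*exp(2*b) - sqrt(3)*b^3/12 - sqrt(3)*b^2/8 - sqrt(3)*b/8


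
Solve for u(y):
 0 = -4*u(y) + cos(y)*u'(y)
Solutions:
 u(y) = C1*(sin(y)^2 + 2*sin(y) + 1)/(sin(y)^2 - 2*sin(y) + 1)


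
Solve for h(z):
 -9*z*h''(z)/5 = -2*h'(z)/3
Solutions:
 h(z) = C1 + C2*z^(37/27)


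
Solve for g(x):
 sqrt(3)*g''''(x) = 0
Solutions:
 g(x) = C1 + C2*x + C3*x^2 + C4*x^3


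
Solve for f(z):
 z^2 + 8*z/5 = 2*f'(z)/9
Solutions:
 f(z) = C1 + 3*z^3/2 + 18*z^2/5


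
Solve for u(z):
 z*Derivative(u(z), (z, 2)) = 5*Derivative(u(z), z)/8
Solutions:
 u(z) = C1 + C2*z^(13/8)


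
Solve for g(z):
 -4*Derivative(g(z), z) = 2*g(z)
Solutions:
 g(z) = C1*exp(-z/2)


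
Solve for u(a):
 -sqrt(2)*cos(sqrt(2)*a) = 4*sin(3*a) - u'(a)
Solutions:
 u(a) = C1 + sin(sqrt(2)*a) - 4*cos(3*a)/3


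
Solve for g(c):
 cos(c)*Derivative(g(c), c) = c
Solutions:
 g(c) = C1 + Integral(c/cos(c), c)


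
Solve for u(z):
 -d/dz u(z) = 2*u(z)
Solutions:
 u(z) = C1*exp(-2*z)


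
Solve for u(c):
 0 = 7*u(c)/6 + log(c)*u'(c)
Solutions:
 u(c) = C1*exp(-7*li(c)/6)


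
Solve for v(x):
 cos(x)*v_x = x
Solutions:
 v(x) = C1 + Integral(x/cos(x), x)
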